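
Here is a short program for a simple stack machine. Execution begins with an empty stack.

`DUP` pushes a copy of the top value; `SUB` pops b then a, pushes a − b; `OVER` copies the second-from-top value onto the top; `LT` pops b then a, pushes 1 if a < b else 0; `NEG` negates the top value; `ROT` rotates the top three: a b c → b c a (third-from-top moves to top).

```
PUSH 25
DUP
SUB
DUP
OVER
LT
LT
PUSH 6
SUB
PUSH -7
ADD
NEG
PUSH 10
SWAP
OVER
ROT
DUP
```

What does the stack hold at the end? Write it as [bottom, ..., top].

PUSH 25 -> 25
DUP     -> 25 25
SUB     -> 0
DUP     -> 0 0
OVER    -> 0 0 0
LT      -> 0 0
LT      -> 0
PUSH 6  -> 0 6
SUB     -> -6
PUSH -7 -> -6 -7
ADD     -> -13
NEG     -> 13
PUSH 10 -> 13 10
SWAP    -> 10 13
OVER    -> 10 13 10
ROT     -> 13 10 10
DUP     -> 13 10 10 10

[13, 10, 10, 10]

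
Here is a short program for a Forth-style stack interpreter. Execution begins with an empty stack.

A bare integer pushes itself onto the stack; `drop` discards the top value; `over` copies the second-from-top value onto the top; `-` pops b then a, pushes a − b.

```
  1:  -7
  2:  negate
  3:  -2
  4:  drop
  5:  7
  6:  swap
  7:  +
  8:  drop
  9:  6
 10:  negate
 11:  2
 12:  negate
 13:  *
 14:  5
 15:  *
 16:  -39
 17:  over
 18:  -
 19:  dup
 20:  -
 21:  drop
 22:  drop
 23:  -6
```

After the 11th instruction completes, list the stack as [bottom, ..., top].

-7     → [-7]
negate → [7]
-2     → [7, -2]
drop   → [7]
7      → [7, 7]
swap   → [7, 7]
+      → [14]
drop   → []
6      → [6]
negate → [-6]
2      → [-6, 2]

[-6, 2]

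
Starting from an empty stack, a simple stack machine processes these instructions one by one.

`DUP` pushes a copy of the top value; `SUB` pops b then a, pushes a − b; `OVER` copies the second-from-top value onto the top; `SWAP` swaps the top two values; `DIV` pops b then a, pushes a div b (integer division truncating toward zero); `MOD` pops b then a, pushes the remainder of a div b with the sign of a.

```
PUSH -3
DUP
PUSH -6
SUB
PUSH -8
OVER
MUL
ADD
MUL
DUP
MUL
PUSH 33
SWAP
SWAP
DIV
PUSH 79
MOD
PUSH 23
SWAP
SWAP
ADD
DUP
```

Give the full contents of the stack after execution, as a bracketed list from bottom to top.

PUSH -3 -> -3
DUP     -> -3 -3
PUSH -6 -> -3 -3 -6
SUB     -> -3 3
PUSH -8 -> -3 3 -8
OVER    -> -3 3 -8 3
MUL     -> -3 3 -24
ADD     -> -3 -21
MUL     -> 63
DUP     -> 63 63
MUL     -> 3969
PUSH 33 -> 3969 33
SWAP    -> 33 3969
SWAP    -> 3969 33
DIV     -> 120
PUSH 79 -> 120 79
MOD     -> 41
PUSH 23 -> 41 23
SWAP    -> 23 41
SWAP    -> 41 23
ADD     -> 64
DUP     -> 64 64

[64, 64]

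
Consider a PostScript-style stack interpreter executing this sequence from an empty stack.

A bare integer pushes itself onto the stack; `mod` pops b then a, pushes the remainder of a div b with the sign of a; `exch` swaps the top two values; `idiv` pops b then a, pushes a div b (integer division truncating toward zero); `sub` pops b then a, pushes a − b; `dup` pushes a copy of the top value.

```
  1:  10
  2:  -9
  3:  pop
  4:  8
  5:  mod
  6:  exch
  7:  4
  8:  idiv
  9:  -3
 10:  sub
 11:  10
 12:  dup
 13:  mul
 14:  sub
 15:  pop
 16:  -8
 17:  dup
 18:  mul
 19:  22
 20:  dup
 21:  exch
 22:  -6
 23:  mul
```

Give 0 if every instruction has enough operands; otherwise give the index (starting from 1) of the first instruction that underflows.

10  : 10
-9  : 10 -9
pop : 10
8   : 10 8
mod : 2
exch  — needs 2 operands, stack has 1 → underflow

6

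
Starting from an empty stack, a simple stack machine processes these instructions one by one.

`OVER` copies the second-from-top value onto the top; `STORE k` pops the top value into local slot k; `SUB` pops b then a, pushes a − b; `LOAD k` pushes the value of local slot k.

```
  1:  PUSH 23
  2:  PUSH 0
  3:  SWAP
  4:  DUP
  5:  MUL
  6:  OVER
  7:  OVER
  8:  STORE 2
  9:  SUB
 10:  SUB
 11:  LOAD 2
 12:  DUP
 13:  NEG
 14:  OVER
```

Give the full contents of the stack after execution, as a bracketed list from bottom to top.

[-529, 529, -529, 529]

PUSH 23  23
PUSH 0   23 0
SWAP     0 23
DUP      0 23 23
MUL      0 529
OVER     0 529 0
OVER     0 529 0 529
STORE 2  0 529 0
SUB      0 529
SUB      -529
LOAD 2   -529 529
DUP      -529 529 529
NEG      -529 529 -529
OVER     -529 529 -529 529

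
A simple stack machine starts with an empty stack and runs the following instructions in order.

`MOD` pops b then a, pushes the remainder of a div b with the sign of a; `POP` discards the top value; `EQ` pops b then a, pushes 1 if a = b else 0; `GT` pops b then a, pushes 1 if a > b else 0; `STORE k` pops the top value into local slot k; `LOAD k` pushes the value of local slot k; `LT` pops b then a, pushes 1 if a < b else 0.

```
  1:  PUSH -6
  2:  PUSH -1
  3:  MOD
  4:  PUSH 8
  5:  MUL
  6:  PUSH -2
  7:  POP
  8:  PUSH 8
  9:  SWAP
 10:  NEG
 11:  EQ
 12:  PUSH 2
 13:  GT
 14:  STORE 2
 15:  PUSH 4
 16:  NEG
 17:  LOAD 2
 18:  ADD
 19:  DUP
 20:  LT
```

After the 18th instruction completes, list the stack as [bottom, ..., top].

PUSH -6 : [-6]
PUSH -1 : [-6, -1]
MOD     : [0]
PUSH 8  : [0, 8]
MUL     : [0]
PUSH -2 : [0, -2]
POP     : [0]
PUSH 8  : [0, 8]
SWAP    : [8, 0]
NEG     : [8, 0]
EQ      : [0]
PUSH 2  : [0, 2]
GT      : [0]
STORE 2 : []
PUSH 4  : [4]
NEG     : [-4]
LOAD 2  : [-4, 0]
ADD     : [-4]

[-4]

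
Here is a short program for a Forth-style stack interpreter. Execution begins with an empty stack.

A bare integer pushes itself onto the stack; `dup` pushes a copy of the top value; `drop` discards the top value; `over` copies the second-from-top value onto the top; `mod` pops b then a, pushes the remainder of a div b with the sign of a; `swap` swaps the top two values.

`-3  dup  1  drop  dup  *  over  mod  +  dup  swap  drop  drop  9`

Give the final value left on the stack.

-3   → -3
dup  → -3 -3
1    → -3 -3 1
drop → -3 -3
dup  → -3 -3 -3
*    → -3 9
over → -3 9 -3
mod  → -3 0
+    → -3
dup  → -3 -3
swap → -3 -3
drop → -3
drop → (empty)
9    → 9

9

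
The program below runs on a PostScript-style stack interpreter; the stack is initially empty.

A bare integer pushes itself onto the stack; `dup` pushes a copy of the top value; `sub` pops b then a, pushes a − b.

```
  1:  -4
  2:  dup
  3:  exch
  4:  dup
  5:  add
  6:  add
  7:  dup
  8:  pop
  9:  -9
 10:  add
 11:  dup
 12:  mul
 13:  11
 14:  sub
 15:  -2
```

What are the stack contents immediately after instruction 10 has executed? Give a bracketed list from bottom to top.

[-21]

-4    -4
dup   -4 -4
exch  -4 -4
dup   -4 -4 -4
add   -4 -8
add   -12
dup   -12 -12
pop   -12
-9    -12 -9
add   -21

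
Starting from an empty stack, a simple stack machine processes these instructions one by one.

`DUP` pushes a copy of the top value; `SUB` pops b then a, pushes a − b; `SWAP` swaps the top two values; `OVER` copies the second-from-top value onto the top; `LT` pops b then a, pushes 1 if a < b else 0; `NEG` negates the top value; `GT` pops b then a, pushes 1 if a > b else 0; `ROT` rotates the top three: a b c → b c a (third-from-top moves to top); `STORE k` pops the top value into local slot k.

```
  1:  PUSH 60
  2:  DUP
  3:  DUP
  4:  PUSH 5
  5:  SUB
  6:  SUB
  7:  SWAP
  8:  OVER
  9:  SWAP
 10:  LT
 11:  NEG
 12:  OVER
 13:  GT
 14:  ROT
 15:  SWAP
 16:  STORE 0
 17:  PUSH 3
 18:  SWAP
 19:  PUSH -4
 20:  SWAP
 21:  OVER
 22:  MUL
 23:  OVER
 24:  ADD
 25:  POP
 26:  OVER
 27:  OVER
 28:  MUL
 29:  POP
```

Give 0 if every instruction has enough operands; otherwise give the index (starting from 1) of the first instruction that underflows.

PUSH 60 : [60]
DUP     : [60, 60]
DUP     : [60, 60, 60]
PUSH 5  : [60, 60, 60, 5]
SUB     : [60, 60, 55]
SUB     : [60, 5]
SWAP    : [5, 60]
OVER    : [5, 60, 5]
SWAP    : [5, 5, 60]
LT      : [5, 1]
NEG     : [5, -1]
OVER    : [5, -1, 5]
GT      : [5, 0]
ROT  — needs 3 operands, stack has 2 → underflow

14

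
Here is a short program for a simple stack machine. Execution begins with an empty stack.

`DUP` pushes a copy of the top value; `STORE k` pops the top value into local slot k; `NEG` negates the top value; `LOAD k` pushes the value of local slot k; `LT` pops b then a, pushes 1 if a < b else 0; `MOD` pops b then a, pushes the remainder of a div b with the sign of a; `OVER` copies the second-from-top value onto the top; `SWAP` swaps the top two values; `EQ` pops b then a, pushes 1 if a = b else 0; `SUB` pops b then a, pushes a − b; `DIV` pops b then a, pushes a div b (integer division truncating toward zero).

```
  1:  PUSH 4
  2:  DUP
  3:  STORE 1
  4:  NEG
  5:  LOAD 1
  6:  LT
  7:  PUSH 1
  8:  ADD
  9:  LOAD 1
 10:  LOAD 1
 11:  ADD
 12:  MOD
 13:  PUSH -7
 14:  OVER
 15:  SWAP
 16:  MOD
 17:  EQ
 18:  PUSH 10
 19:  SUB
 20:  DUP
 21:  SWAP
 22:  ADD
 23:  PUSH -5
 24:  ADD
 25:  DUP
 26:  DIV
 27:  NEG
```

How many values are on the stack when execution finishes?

1

PUSH 4  : [4]
DUP     : [4, 4]
STORE 1 : [4]
NEG     : [-4]
LOAD 1  : [-4, 4]
LT      : [1]
PUSH 1  : [1, 1]
ADD     : [2]
LOAD 1  : [2, 4]
LOAD 1  : [2, 4, 4]
ADD     : [2, 8]
MOD     : [2]
PUSH -7 : [2, -7]
OVER    : [2, -7, 2]
SWAP    : [2, 2, -7]
MOD     : [2, 2]
EQ      : [1]
PUSH 10 : [1, 10]
SUB     : [-9]
DUP     : [-9, -9]
SWAP    : [-9, -9]
ADD     : [-18]
PUSH -5 : [-18, -5]
ADD     : [-23]
DUP     : [-23, -23]
DIV     : [1]
NEG     : [-1]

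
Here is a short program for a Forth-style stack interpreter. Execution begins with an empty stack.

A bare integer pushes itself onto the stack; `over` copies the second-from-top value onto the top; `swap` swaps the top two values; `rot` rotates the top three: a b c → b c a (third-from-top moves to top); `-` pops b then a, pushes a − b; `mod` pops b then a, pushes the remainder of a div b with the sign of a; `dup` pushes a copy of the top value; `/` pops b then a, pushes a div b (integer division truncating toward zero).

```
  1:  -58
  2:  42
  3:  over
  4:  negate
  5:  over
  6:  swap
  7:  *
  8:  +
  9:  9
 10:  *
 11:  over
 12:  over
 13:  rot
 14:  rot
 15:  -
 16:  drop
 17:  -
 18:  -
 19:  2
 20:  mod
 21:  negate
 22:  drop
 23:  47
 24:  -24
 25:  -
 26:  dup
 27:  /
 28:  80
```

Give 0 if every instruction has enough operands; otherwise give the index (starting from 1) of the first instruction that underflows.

-58     -58
42      -58 42
over    -58 42 -58
negate  -58 42 58
over    -58 42 58 42
swap    -58 42 42 58
*       -58 42 2436
+       -58 2478
9       -58 2478 9
*       -58 22302
over    -58 22302 -58
over    -58 22302 -58 22302
rot     -58 -58 22302 22302
rot     -58 22302 22302 -58
-       -58 22302 22360
drop    -58 22302
-       -22360
-  — needs 2 operands, stack has 1 → underflow

18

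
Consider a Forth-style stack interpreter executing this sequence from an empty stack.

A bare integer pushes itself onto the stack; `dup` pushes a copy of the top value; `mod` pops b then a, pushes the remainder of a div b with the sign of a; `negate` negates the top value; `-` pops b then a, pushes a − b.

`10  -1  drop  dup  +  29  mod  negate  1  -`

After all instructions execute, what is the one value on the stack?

-21

10      10
-1      10 -1
drop    10
dup     10 10
+       20
29      20 29
mod     20
negate  -20
1       -20 1
-       -21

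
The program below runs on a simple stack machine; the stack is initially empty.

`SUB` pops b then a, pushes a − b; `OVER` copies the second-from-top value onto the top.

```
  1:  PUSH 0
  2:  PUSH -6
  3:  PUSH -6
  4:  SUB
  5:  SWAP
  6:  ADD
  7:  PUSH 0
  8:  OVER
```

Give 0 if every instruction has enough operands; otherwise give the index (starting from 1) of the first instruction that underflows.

PUSH 0   [0]
PUSH -6  [0, -6]
PUSH -6  [0, -6, -6]
SUB      [0, 0]
SWAP     [0, 0]
ADD      [0]
PUSH 0   [0, 0]
OVER     [0, 0, 0]

0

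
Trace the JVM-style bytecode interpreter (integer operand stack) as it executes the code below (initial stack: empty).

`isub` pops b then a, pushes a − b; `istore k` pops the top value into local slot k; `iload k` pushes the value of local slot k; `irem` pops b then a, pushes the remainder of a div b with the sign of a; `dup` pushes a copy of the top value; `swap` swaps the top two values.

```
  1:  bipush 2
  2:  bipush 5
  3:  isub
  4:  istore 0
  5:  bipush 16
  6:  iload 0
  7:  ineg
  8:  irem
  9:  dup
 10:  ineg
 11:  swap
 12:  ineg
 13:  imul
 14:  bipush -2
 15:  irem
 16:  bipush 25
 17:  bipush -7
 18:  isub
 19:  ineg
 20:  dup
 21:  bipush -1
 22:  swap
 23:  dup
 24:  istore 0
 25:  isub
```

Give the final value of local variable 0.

-32

bipush 2   2
bipush 5   2 5
isub       -3
istore 0   (empty)
bipush 16  16
iload 0    16 -3
ineg       16 3
irem       1
dup        1 1
ineg       1 -1
swap       -1 1
ineg       -1 -1
imul       1
bipush -2  1 -2
irem       1
bipush 25  1 25
bipush -7  1 25 -7
isub       1 32
ineg       1 -32
dup        1 -32 -32
bipush -1  1 -32 -32 -1
swap       1 -32 -1 -32
dup        1 -32 -1 -32 -32
istore 0   1 -32 -1 -32
isub       1 -32 31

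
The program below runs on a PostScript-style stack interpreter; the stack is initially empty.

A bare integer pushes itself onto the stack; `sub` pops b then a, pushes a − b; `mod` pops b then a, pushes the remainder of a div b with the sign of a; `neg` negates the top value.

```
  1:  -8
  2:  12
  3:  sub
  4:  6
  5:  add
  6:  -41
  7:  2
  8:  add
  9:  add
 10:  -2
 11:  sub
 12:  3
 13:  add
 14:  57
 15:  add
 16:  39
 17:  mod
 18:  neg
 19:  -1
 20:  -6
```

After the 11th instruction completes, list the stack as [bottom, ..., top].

-8  → -8
12  → -8 12
sub → -20
6   → -20 6
add → -14
-41 → -14 -41
2   → -14 -41 2
add → -14 -39
add → -53
-2  → -53 -2
sub → -51

[-51]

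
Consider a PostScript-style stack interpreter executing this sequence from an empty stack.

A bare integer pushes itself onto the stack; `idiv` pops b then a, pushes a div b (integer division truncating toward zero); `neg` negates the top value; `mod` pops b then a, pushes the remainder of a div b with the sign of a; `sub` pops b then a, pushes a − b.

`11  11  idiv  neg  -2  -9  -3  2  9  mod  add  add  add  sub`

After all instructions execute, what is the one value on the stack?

11

11   -> [11]
11   -> [11, 11]
idiv -> [1]
neg  -> [-1]
-2   -> [-1, -2]
-9   -> [-1, -2, -9]
-3   -> [-1, -2, -9, -3]
2    -> [-1, -2, -9, -3, 2]
9    -> [-1, -2, -9, -3, 2, 9]
mod  -> [-1, -2, -9, -3, 2]
add  -> [-1, -2, -9, -1]
add  -> [-1, -2, -10]
add  -> [-1, -12]
sub  -> [11]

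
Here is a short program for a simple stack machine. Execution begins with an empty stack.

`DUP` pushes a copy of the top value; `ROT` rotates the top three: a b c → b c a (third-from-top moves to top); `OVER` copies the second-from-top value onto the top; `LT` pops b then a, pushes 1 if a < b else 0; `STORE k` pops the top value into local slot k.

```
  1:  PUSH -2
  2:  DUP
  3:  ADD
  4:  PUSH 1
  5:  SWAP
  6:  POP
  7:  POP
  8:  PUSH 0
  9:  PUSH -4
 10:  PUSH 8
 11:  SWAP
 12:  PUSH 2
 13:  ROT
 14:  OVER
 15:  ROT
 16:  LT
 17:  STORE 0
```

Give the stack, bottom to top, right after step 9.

PUSH -2 : [-2]
DUP     : [-2, -2]
ADD     : [-4]
PUSH 1  : [-4, 1]
SWAP    : [1, -4]
POP     : [1]
POP     : []
PUSH 0  : [0]
PUSH -4 : [0, -4]

[0, -4]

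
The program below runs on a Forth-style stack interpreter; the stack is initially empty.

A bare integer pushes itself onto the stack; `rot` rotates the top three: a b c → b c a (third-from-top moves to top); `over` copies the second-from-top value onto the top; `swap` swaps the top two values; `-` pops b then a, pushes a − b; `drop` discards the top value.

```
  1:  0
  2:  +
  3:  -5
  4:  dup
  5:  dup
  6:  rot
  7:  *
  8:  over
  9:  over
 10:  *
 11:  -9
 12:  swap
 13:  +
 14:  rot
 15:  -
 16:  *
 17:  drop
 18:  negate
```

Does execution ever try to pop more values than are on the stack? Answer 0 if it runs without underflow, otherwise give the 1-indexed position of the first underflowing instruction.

2

0  [0]
+  — needs 2 operands, stack has 1 → underflow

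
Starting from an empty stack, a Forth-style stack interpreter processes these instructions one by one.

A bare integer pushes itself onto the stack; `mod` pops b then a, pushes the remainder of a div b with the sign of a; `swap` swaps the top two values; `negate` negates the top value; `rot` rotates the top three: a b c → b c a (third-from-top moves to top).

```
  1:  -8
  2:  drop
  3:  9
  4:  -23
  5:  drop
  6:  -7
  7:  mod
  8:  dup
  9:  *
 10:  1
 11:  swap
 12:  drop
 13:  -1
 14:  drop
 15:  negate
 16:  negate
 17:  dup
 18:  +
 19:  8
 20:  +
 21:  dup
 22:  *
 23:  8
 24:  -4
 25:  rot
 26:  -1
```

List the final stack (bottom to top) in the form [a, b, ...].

[8, -4, 100, -1]

-8     : -8
drop   : (empty)
9      : 9
-23    : 9 -23
drop   : 9
-7     : 9 -7
mod    : 2
dup    : 2 2
*      : 4
1      : 4 1
swap   : 1 4
drop   : 1
-1     : 1 -1
drop   : 1
negate : -1
negate : 1
dup    : 1 1
+      : 2
8      : 2 8
+      : 10
dup    : 10 10
*      : 100
8      : 100 8
-4     : 100 8 -4
rot    : 8 -4 100
-1     : 8 -4 100 -1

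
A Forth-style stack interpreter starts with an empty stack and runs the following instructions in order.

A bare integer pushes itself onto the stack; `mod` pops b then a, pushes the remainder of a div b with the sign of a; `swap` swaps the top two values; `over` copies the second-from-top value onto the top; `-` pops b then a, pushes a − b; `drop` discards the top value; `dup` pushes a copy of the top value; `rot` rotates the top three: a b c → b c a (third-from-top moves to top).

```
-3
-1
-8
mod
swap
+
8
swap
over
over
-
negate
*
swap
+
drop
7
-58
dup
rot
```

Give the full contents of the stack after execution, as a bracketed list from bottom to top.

[-58, -58, 7]

-3     → -3
-1     → -3 -1
-8     → -3 -1 -8
mod    → -3 -1
swap   → -1 -3
+      → -4
8      → -4 8
swap   → 8 -4
over   → 8 -4 8
over   → 8 -4 8 -4
-      → 8 -4 12
negate → 8 -4 -12
*      → 8 48
swap   → 48 8
+      → 56
drop   → (empty)
7      → 7
-58    → 7 -58
dup    → 7 -58 -58
rot    → -58 -58 7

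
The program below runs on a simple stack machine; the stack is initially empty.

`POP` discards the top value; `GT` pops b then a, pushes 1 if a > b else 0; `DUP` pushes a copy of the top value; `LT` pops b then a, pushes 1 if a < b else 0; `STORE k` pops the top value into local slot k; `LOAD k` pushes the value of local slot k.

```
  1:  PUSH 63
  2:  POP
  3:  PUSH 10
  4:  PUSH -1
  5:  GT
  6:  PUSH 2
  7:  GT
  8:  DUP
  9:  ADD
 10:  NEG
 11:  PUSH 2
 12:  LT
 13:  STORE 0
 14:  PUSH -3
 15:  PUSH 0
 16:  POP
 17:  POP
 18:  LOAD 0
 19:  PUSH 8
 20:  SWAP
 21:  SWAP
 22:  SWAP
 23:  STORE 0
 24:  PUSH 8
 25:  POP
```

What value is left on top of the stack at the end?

PUSH 63  [63]
POP      []
PUSH 10  [10]
PUSH -1  [10, -1]
GT       [1]
PUSH 2   [1, 2]
GT       [0]
DUP      [0, 0]
ADD      [0]
NEG      [0]
PUSH 2   [0, 2]
LT       [1]
STORE 0  []
PUSH -3  [-3]
PUSH 0   [-3, 0]
POP      [-3]
POP      []
LOAD 0   [1]
PUSH 8   [1, 8]
SWAP     [8, 1]
SWAP     [1, 8]
SWAP     [8, 1]
STORE 0  [8]
PUSH 8   [8, 8]
POP      [8]

8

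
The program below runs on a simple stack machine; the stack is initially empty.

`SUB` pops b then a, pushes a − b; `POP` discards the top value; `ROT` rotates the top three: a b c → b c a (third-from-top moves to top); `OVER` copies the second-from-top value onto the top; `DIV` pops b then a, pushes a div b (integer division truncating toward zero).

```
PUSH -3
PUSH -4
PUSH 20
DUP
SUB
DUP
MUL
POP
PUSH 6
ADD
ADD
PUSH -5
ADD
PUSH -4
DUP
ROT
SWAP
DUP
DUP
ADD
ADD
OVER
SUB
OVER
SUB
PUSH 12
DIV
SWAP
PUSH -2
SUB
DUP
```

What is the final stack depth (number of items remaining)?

4

PUSH -3 -> -3
PUSH -4 -> -3 -4
PUSH 20 -> -3 -4 20
DUP     -> -3 -4 20 20
SUB     -> -3 -4 0
DUP     -> -3 -4 0 0
MUL     -> -3 -4 0
POP     -> -3 -4
PUSH 6  -> -3 -4 6
ADD     -> -3 2
ADD     -> -1
PUSH -5 -> -1 -5
ADD     -> -6
PUSH -4 -> -6 -4
DUP     -> -6 -4 -4
ROT     -> -4 -4 -6
SWAP    -> -4 -6 -4
DUP     -> -4 -6 -4 -4
DUP     -> -4 -6 -4 -4 -4
ADD     -> -4 -6 -4 -8
ADD     -> -4 -6 -12
OVER    -> -4 -6 -12 -6
SUB     -> -4 -6 -6
OVER    -> -4 -6 -6 -6
SUB     -> -4 -6 0
PUSH 12 -> -4 -6 0 12
DIV     -> -4 -6 0
SWAP    -> -4 0 -6
PUSH -2 -> -4 0 -6 -2
SUB     -> -4 0 -4
DUP     -> -4 0 -4 -4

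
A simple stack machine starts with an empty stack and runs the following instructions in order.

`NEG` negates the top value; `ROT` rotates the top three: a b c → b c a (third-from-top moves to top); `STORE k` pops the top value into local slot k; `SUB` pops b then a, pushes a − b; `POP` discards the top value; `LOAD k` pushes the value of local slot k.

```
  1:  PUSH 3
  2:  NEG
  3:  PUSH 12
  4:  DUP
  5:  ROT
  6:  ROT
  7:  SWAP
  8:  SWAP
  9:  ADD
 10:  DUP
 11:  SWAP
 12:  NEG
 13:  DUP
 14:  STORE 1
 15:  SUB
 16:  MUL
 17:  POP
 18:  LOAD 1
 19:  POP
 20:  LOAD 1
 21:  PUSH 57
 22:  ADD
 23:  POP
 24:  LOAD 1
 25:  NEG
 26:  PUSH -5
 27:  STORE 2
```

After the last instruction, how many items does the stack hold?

PUSH 3  → [3]
NEG     → [-3]
PUSH 12 → [-3, 12]
DUP     → [-3, 12, 12]
ROT     → [12, 12, -3]
ROT     → [12, -3, 12]
SWAP    → [12, 12, -3]
SWAP    → [12, -3, 12]
ADD     → [12, 9]
DUP     → [12, 9, 9]
SWAP    → [12, 9, 9]
NEG     → [12, 9, -9]
DUP     → [12, 9, -9, -9]
STORE 1 → [12, 9, -9]
SUB     → [12, 18]
MUL     → [216]
POP     → []
LOAD 1  → [-9]
POP     → []
LOAD 1  → [-9]
PUSH 57 → [-9, 57]
ADD     → [48]
POP     → []
LOAD 1  → [-9]
NEG     → [9]
PUSH -5 → [9, -5]
STORE 2 → [9]

1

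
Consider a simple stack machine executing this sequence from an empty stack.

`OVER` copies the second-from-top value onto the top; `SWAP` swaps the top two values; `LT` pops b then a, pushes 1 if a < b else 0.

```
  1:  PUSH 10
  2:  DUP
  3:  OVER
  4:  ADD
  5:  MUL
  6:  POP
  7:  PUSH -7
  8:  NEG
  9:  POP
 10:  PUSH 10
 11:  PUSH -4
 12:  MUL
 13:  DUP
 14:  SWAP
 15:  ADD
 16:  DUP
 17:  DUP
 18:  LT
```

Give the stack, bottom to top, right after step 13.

PUSH 10 : 10
DUP     : 10 10
OVER    : 10 10 10
ADD     : 10 20
MUL     : 200
POP     : (empty)
PUSH -7 : -7
NEG     : 7
POP     : (empty)
PUSH 10 : 10
PUSH -4 : 10 -4
MUL     : -40
DUP     : -40 -40

[-40, -40]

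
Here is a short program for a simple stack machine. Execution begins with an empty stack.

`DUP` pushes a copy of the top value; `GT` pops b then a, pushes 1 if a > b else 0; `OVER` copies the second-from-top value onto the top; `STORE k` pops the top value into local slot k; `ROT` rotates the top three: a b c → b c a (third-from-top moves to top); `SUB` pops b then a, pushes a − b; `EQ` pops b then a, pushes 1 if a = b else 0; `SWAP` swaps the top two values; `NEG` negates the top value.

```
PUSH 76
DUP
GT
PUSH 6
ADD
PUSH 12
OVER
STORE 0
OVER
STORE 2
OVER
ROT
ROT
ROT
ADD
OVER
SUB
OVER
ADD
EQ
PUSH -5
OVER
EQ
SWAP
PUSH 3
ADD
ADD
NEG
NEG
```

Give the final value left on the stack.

PUSH 76 : [76]
DUP     : [76, 76]
GT      : [0]
PUSH 6  : [0, 6]
ADD     : [6]
PUSH 12 : [6, 12]
OVER    : [6, 12, 6]
STORE 0 : [6, 12]
OVER    : [6, 12, 6]
STORE 2 : [6, 12]
OVER    : [6, 12, 6]
ROT     : [12, 6, 6]
ROT     : [6, 6, 12]
ROT     : [6, 12, 6]
ADD     : [6, 18]
OVER    : [6, 18, 6]
SUB     : [6, 12]
OVER    : [6, 12, 6]
ADD     : [6, 18]
EQ      : [0]
PUSH -5 : [0, -5]
OVER    : [0, -5, 0]
EQ      : [0, 0]
SWAP    : [0, 0]
PUSH 3  : [0, 0, 3]
ADD     : [0, 3]
ADD     : [3]
NEG     : [-3]
NEG     : [3]

3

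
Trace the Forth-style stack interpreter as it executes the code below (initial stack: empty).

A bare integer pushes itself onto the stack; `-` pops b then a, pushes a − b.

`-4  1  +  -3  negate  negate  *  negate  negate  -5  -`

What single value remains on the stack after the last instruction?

14

-4     : [-4]
1      : [-4, 1]
+      : [-3]
-3     : [-3, -3]
negate : [-3, 3]
negate : [-3, -3]
*      : [9]
negate : [-9]
negate : [9]
-5     : [9, -5]
-      : [14]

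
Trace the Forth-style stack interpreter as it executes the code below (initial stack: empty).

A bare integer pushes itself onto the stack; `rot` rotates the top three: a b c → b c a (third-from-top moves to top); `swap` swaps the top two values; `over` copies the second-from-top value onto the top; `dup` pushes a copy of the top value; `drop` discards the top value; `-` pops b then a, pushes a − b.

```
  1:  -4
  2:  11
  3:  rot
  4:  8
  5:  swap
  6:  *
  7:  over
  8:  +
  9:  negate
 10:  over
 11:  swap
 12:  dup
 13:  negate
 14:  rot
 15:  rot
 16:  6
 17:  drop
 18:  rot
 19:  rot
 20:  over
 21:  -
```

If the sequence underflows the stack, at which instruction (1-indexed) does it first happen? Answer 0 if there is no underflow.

3

-4 : -4
11 : -4 11
rot  — needs 3 operands, stack has 2 → underflow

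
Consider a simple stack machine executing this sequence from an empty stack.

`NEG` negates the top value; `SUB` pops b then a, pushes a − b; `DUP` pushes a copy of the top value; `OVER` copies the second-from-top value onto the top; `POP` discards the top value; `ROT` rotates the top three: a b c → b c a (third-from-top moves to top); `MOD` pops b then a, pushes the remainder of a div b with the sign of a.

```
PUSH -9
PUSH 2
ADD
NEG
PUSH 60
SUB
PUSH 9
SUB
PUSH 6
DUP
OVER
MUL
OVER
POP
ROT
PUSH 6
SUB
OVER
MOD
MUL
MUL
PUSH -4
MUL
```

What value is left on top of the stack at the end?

27648

PUSH -9 -> -9
PUSH 2  -> -9 2
ADD     -> -7
NEG     -> 7
PUSH 60 -> 7 60
SUB     -> -53
PUSH 9  -> -53 9
SUB     -> -62
PUSH 6  -> -62 6
DUP     -> -62 6 6
OVER    -> -62 6 6 6
MUL     -> -62 6 36
OVER    -> -62 6 36 6
POP     -> -62 6 36
ROT     -> 6 36 -62
PUSH 6  -> 6 36 -62 6
SUB     -> 6 36 -68
OVER    -> 6 36 -68 36
MOD     -> 6 36 -32
MUL     -> 6 -1152
MUL     -> -6912
PUSH -4 -> -6912 -4
MUL     -> 27648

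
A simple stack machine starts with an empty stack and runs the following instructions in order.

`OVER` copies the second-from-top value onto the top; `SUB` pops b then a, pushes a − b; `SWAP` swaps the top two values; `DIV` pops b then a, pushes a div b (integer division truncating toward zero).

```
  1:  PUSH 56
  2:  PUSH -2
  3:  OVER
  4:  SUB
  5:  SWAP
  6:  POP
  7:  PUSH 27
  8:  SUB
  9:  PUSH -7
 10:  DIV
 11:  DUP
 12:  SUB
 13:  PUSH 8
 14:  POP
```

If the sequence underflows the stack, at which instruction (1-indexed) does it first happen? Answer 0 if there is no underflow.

PUSH 56 : 56
PUSH -2 : 56 -2
OVER    : 56 -2 56
SUB     : 56 -58
SWAP    : -58 56
POP     : -58
PUSH 27 : -58 27
SUB     : -85
PUSH -7 : -85 -7
DIV     : 12
DUP     : 12 12
SUB     : 0
PUSH 8  : 0 8
POP     : 0

0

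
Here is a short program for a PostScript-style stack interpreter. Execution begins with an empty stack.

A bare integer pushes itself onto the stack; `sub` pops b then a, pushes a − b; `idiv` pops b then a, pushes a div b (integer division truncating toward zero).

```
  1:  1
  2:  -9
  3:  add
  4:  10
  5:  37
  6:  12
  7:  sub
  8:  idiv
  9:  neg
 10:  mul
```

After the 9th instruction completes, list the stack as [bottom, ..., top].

[-8, 0]

1    -> 1
-9   -> 1 -9
add  -> -8
10   -> -8 10
37   -> -8 10 37
12   -> -8 10 37 12
sub  -> -8 10 25
idiv -> -8 0
neg  -> -8 0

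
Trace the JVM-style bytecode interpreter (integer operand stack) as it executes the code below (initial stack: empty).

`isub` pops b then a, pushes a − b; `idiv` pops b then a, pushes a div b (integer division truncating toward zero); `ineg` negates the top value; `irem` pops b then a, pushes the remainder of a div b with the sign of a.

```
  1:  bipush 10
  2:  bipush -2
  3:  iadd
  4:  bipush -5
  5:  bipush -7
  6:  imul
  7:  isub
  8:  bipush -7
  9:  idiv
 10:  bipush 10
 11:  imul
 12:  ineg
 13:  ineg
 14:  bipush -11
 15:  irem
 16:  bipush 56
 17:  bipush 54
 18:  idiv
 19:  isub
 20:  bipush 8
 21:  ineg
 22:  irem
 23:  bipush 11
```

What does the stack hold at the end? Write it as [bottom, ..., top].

bipush 10   [10]
bipush -2   [10, -2]
iadd        [8]
bipush -5   [8, -5]
bipush -7   [8, -5, -7]
imul        [8, 35]
isub        [-27]
bipush -7   [-27, -7]
idiv        [3]
bipush 10   [3, 10]
imul        [30]
ineg        [-30]
ineg        [30]
bipush -11  [30, -11]
irem        [8]
bipush 56   [8, 56]
bipush 54   [8, 56, 54]
idiv        [8, 1]
isub        [7]
bipush 8    [7, 8]
ineg        [7, -8]
irem        [7]
bipush 11   [7, 11]

[7, 11]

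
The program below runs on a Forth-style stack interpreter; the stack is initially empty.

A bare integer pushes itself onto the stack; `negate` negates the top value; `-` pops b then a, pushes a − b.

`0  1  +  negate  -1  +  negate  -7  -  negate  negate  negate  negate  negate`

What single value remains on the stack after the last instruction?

-9

0       0
1       0 1
+       1
negate  -1
-1      -1 -1
+       -2
negate  2
-7      2 -7
-       9
negate  -9
negate  9
negate  -9
negate  9
negate  -9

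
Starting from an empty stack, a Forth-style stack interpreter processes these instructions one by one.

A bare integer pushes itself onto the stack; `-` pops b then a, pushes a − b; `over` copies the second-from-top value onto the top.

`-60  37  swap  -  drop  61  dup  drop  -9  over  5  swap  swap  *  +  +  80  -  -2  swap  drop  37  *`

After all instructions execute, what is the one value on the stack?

-74

-60   [-60]
37    [-60, 37]
swap  [37, -60]
-     [97]
drop  []
61    [61]
dup   [61, 61]
drop  [61]
-9    [61, -9]
over  [61, -9, 61]
5     [61, -9, 61, 5]
swap  [61, -9, 5, 61]
swap  [61, -9, 61, 5]
*     [61, -9, 305]
+     [61, 296]
+     [357]
80    [357, 80]
-     [277]
-2    [277, -2]
swap  [-2, 277]
drop  [-2]
37    [-2, 37]
*     [-74]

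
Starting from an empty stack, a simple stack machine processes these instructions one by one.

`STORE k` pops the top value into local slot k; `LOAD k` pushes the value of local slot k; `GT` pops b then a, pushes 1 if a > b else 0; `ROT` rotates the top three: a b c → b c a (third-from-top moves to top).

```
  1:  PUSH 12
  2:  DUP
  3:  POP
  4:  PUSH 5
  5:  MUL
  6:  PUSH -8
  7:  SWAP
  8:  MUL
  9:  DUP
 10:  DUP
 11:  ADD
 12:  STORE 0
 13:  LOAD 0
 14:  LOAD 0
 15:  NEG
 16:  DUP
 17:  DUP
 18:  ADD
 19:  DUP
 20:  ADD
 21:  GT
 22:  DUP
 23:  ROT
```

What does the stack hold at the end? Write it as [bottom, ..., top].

PUSH 12 : 12
DUP     : 12 12
POP     : 12
PUSH 5  : 12 5
MUL     : 60
PUSH -8 : 60 -8
SWAP    : -8 60
MUL     : -480
DUP     : -480 -480
DUP     : -480 -480 -480
ADD     : -480 -960
STORE 0 : -480
LOAD 0  : -480 -960
LOAD 0  : -480 -960 -960
NEG     : -480 -960 960
DUP     : -480 -960 960 960
DUP     : -480 -960 960 960 960
ADD     : -480 -960 960 1920
DUP     : -480 -960 960 1920 1920
ADD     : -480 -960 960 3840
GT      : -480 -960 0
DUP     : -480 -960 0 0
ROT     : -480 0 0 -960

[-480, 0, 0, -960]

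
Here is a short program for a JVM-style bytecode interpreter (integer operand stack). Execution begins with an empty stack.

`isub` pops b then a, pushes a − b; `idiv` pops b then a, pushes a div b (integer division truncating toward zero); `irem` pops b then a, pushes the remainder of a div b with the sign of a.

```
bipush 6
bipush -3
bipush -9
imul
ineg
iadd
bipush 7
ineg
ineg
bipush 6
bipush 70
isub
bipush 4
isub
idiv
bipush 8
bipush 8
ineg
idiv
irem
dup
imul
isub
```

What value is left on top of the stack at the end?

-21

bipush 6  : 6
bipush -3 : 6 -3
bipush -9 : 6 -3 -9
imul      : 6 27
ineg      : 6 -27
iadd      : -21
bipush 7  : -21 7
ineg      : -21 -7
ineg      : -21 7
bipush 6  : -21 7 6
bipush 70 : -21 7 6 70
isub      : -21 7 -64
bipush 4  : -21 7 -64 4
isub      : -21 7 -68
idiv      : -21 0
bipush 8  : -21 0 8
bipush 8  : -21 0 8 8
ineg      : -21 0 8 -8
idiv      : -21 0 -1
irem      : -21 0
dup       : -21 0 0
imul      : -21 0
isub      : -21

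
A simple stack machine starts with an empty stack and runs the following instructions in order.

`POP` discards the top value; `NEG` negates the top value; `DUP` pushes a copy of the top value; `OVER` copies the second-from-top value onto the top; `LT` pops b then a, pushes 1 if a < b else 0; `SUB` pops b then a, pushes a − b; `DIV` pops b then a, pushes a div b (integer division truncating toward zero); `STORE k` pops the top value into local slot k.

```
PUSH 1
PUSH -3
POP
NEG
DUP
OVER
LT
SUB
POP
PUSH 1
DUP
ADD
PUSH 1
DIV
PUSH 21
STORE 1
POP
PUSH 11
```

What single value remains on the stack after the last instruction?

11

PUSH 1  -> [1]
PUSH -3 -> [1, -3]
POP     -> [1]
NEG     -> [-1]
DUP     -> [-1, -1]
OVER    -> [-1, -1, -1]
LT      -> [-1, 0]
SUB     -> [-1]
POP     -> []
PUSH 1  -> [1]
DUP     -> [1, 1]
ADD     -> [2]
PUSH 1  -> [2, 1]
DIV     -> [2]
PUSH 21 -> [2, 21]
STORE 1 -> [2]
POP     -> []
PUSH 11 -> [11]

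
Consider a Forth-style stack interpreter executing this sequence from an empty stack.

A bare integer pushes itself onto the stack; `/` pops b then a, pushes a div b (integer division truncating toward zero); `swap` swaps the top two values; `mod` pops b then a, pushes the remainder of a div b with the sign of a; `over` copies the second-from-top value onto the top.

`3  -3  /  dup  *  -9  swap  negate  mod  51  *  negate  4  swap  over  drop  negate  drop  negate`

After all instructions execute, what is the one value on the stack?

-4

3      -> [3]
-3     -> [3, -3]
/      -> [-1]
dup    -> [-1, -1]
*      -> [1]
-9     -> [1, -9]
swap   -> [-9, 1]
negate -> [-9, -1]
mod    -> [0]
51     -> [0, 51]
*      -> [0]
negate -> [0]
4      -> [0, 4]
swap   -> [4, 0]
over   -> [4, 0, 4]
drop   -> [4, 0]
negate -> [4, 0]
drop   -> [4]
negate -> [-4]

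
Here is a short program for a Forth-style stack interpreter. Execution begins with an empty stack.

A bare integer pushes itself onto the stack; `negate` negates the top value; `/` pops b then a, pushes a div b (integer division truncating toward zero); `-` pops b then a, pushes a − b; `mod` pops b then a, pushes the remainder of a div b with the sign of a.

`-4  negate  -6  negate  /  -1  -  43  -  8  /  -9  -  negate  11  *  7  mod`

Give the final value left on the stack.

-2

-4     -> -4
negate -> 4
-6     -> 4 -6
negate -> 4 6
/      -> 0
-1     -> 0 -1
-      -> 1
43     -> 1 43
-      -> -42
8      -> -42 8
/      -> -5
-9     -> -5 -9
-      -> 4
negate -> -4
11     -> -4 11
*      -> -44
7      -> -44 7
mod    -> -2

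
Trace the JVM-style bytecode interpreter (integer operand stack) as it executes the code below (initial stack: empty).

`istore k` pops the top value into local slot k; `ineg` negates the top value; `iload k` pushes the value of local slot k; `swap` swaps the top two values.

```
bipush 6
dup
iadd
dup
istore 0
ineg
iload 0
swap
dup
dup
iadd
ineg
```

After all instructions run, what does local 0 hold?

bipush 6  6
dup       6 6
iadd      12
dup       12 12
istore 0  12
ineg      -12
iload 0   -12 12
swap      12 -12
dup       12 -12 -12
dup       12 -12 -12 -12
iadd      12 -12 -24
ineg      12 -12 24

12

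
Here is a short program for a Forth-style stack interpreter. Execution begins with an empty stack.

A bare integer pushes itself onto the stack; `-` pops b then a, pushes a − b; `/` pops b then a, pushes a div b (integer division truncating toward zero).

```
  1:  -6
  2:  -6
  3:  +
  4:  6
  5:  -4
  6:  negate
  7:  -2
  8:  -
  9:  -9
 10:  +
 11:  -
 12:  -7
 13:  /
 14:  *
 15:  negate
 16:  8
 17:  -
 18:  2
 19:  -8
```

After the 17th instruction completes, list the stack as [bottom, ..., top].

-6     → [-6]
-6     → [-6, -6]
+      → [-12]
6      → [-12, 6]
-4     → [-12, 6, -4]
negate → [-12, 6, 4]
-2     → [-12, 6, 4, -2]
-      → [-12, 6, 6]
-9     → [-12, 6, 6, -9]
+      → [-12, 6, -3]
-      → [-12, 9]
-7     → [-12, 9, -7]
/      → [-12, -1]
*      → [12]
negate → [-12]
8      → [-12, 8]
-      → [-20]

[-20]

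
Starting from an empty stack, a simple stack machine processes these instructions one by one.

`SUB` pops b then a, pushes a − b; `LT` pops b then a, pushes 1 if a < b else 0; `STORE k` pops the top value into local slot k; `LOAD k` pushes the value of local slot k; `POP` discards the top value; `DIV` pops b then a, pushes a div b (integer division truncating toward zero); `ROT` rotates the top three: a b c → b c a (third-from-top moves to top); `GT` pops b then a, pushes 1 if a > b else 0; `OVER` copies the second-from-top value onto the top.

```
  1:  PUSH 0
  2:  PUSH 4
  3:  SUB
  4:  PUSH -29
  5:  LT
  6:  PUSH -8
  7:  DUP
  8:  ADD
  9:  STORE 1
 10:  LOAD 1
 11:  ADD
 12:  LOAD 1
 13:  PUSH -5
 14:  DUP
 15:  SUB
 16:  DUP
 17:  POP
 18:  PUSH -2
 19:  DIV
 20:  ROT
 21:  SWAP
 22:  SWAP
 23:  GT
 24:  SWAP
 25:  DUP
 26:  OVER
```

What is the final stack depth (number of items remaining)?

PUSH 0   : 0
PUSH 4   : 0 4
SUB      : -4
PUSH -29 : -4 -29
LT       : 0
PUSH -8  : 0 -8
DUP      : 0 -8 -8
ADD      : 0 -16
STORE 1  : 0
LOAD 1   : 0 -16
ADD      : -16
LOAD 1   : -16 -16
PUSH -5  : -16 -16 -5
DUP      : -16 -16 -5 -5
SUB      : -16 -16 0
DUP      : -16 -16 0 0
POP      : -16 -16 0
PUSH -2  : -16 -16 0 -2
DIV      : -16 -16 0
ROT      : -16 0 -16
SWAP     : -16 -16 0
SWAP     : -16 0 -16
GT       : -16 1
SWAP     : 1 -16
DUP      : 1 -16 -16
OVER     : 1 -16 -16 -16

4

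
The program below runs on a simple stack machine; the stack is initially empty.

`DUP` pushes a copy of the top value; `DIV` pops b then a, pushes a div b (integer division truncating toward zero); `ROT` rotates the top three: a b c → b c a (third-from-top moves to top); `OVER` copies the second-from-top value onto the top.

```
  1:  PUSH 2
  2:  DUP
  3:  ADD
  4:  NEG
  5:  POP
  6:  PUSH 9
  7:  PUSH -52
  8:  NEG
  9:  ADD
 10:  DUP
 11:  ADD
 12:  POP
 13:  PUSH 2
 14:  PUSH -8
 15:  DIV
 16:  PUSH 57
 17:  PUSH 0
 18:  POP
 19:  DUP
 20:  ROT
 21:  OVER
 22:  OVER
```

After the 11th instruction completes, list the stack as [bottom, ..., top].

[122]

PUSH 2   -> [2]
DUP      -> [2, 2]
ADD      -> [4]
NEG      -> [-4]
POP      -> []
PUSH 9   -> [9]
PUSH -52 -> [9, -52]
NEG      -> [9, 52]
ADD      -> [61]
DUP      -> [61, 61]
ADD      -> [122]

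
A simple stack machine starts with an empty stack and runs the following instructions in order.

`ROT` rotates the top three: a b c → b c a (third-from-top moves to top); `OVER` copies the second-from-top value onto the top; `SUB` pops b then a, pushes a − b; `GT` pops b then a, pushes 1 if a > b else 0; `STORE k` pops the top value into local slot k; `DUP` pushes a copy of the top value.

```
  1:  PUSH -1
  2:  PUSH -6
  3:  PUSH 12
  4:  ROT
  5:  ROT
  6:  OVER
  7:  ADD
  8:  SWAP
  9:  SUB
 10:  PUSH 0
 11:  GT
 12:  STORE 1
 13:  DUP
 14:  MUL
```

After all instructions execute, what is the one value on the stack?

144

PUSH -1  [-1]
PUSH -6  [-1, -6]
PUSH 12  [-1, -6, 12]
ROT      [-6, 12, -1]
ROT      [12, -1, -6]
OVER     [12, -1, -6, -1]
ADD      [12, -1, -7]
SWAP     [12, -7, -1]
SUB      [12, -6]
PUSH 0   [12, -6, 0]
GT       [12, 0]
STORE 1  [12]
DUP      [12, 12]
MUL      [144]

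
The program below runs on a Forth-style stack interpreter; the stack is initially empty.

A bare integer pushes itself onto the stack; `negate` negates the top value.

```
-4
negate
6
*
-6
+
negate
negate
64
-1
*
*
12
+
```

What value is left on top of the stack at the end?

-4     -> -4
negate -> 4
6      -> 4 6
*      -> 24
-6     -> 24 -6
+      -> 18
negate -> -18
negate -> 18
64     -> 18 64
-1     -> 18 64 -1
*      -> 18 -64
*      -> -1152
12     -> -1152 12
+      -> -1140

-1140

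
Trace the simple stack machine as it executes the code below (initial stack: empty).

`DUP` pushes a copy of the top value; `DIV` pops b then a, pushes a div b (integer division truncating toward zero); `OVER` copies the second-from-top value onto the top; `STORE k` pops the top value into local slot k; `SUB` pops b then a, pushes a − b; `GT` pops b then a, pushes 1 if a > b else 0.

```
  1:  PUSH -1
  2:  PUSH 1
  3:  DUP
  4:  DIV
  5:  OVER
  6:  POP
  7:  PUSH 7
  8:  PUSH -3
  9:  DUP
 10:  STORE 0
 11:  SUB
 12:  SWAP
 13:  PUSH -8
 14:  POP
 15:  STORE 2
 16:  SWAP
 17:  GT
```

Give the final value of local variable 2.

PUSH -1  -1
PUSH 1   -1 1
DUP      -1 1 1
DIV      -1 1
OVER     -1 1 -1
POP      -1 1
PUSH 7   -1 1 7
PUSH -3  -1 1 7 -3
DUP      -1 1 7 -3 -3
STORE 0  -1 1 7 -3
SUB      -1 1 10
SWAP     -1 10 1
PUSH -8  -1 10 1 -8
POP      -1 10 1
STORE 2  -1 10
SWAP     10 -1
GT       1

1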